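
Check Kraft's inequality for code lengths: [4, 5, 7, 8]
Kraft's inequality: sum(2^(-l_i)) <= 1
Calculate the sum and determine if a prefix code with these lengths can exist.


Sum = 2^(-4) + 2^(-5) + 2^(-7) + 2^(-8)
    = 0.0625 + 0.03125 + 0.0078125 + 0.00390625
    = 27/256 = 0.10546875
Since 0.10546875 <= 1, Kraft's inequality IS satisfied.
A prefix code with these lengths CAN exist.

Kraft sum = 0.10546875. Satisfied.


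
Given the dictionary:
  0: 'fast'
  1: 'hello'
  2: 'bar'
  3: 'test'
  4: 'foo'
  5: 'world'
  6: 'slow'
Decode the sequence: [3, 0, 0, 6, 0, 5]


Look up each index in the dictionary:
  3 -> 'test'
  0 -> 'fast'
  0 -> 'fast'
  6 -> 'slow'
  0 -> 'fast'
  5 -> 'world'

Decoded: "test fast fast slow fast world"


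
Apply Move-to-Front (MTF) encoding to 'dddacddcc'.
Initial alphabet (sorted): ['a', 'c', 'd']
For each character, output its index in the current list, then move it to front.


MTF encoding:
'd': index 2 in ['a', 'c', 'd'] -> ['d', 'a', 'c']
'd': index 0 in ['d', 'a', 'c'] -> ['d', 'a', 'c']
'd': index 0 in ['d', 'a', 'c'] -> ['d', 'a', 'c']
'a': index 1 in ['d', 'a', 'c'] -> ['a', 'd', 'c']
'c': index 2 in ['a', 'd', 'c'] -> ['c', 'a', 'd']
'd': index 2 in ['c', 'a', 'd'] -> ['d', 'c', 'a']
'd': index 0 in ['d', 'c', 'a'] -> ['d', 'c', 'a']
'c': index 1 in ['d', 'c', 'a'] -> ['c', 'd', 'a']
'c': index 0 in ['c', 'd', 'a'] -> ['c', 'd', 'a']


Output: [2, 0, 0, 1, 2, 2, 0, 1, 0]


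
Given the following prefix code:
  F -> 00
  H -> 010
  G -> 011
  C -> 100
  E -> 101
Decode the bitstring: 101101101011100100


Decoding step by step:
Bits 101 -> E
Bits 101 -> E
Bits 101 -> E
Bits 011 -> G
Bits 100 -> C
Bits 100 -> C


Decoded message: EEEGCC


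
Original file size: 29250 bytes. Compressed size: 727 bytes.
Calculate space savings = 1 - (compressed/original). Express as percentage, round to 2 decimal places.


ratio = compressed/original = 727/29250 = 0.024855
savings = 1 - ratio = 1 - 0.024855 = 0.975145
as a percentage: 0.975145 * 100 = 97.51%

Space savings = 1 - 727/29250 = 97.51%


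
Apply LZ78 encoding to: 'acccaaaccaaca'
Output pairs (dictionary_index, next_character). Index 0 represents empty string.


LZ78 encoding steps:
Dictionary: {0: ''}
Step 1: w='' (idx 0), next='a' -> output (0, 'a'), add 'a' as idx 1
Step 2: w='' (idx 0), next='c' -> output (0, 'c'), add 'c' as idx 2
Step 3: w='c' (idx 2), next='c' -> output (2, 'c'), add 'cc' as idx 3
Step 4: w='a' (idx 1), next='a' -> output (1, 'a'), add 'aa' as idx 4
Step 5: w='a' (idx 1), next='c' -> output (1, 'c'), add 'ac' as idx 5
Step 6: w='c' (idx 2), next='a' -> output (2, 'a'), add 'ca' as idx 6
Step 7: w='ac' (idx 5), next='a' -> output (5, 'a'), add 'aca' as idx 7


Encoded: [(0, 'a'), (0, 'c'), (2, 'c'), (1, 'a'), (1, 'c'), (2, 'a'), (5, 'a')]


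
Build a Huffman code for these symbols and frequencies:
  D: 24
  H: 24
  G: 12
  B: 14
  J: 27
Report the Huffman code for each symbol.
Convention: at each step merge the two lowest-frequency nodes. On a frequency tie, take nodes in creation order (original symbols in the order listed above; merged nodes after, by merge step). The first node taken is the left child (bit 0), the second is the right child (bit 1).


Huffman tree construction:
Step 1: Merge G(12) + B(14) = 26
Step 2: Merge D(24) + H(24) = 48
Step 3: Merge (G+B)(26) + J(27) = 53
Step 4: Merge (D+H)(48) + ((G+B)+J)(53) = 101
Read each symbol's code off the tree from the root (left child = 0, right child = 1).

Codes:
  D: 00 (length 2)
  H: 01 (length 2)
  G: 100 (length 3)
  B: 101 (length 3)
  J: 11 (length 2)
Average code length: 228/101 = 2.2574 bits/symbol


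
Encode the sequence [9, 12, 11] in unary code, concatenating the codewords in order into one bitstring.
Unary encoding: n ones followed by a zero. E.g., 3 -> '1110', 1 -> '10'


Encode each number as n ones followed by a terminating 0:
  9 -> 1111111110 (10 bits)
  12 -> 1111111111110 (13 bits)
  11 -> 111111111110 (12 bits)
Total length = 10 + 13 + 12 = 35 bits.

Unary([9, 12, 11]) = 11111111101111111111110111111111110 (35 bits)


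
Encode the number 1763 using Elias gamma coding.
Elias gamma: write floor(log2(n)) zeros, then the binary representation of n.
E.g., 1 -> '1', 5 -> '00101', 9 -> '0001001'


num_bits = floor(log2(1763)) + 1 = 11
leading_zeros = num_bits - 1 = 10
binary(1763) = 11011100011

Elias gamma(1763) = '0000000000' + '11011100011' = 000000000011011100011 (21 bits)


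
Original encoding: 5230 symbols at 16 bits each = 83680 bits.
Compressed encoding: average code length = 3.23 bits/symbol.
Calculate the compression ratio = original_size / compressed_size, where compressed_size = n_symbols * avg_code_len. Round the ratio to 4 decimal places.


original_size = n_symbols * orig_bits = 5230 * 16 = 83680 bits
compressed_size = n_symbols * avg_code_len = 5230 * 3.23 = 16892.9 bits
ratio = original_size / compressed_size = 83680 / 16892.9 = 4.9536

Compression ratio = 4.9536


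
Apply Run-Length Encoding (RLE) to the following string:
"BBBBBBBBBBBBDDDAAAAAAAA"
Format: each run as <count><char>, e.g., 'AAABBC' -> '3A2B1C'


Scanning runs left to right:
  i=0: run of 'B' x 12 -> '12B'
  i=12: run of 'D' x 3 -> '3D'
  i=15: run of 'A' x 8 -> '8A'

RLE = 12B3D8A


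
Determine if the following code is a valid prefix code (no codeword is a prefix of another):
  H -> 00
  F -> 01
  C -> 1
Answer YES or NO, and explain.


Checking each pair (does one codeword prefix another?):
  H='00' vs F='01': no prefix
  H='00' vs C='1': no prefix
  F='01' vs H='00': no prefix
  F='01' vs C='1': no prefix
  C='1' vs H='00': no prefix
  C='1' vs F='01': no prefix
No violation found over all pairs.

YES -- this is a valid prefix code. No codeword is a prefix of any other codeword.


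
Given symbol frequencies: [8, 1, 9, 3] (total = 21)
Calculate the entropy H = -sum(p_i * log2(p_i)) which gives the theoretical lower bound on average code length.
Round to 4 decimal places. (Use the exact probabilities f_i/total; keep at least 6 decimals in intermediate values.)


Per-symbol terms -p_i * log2(p_i) with p_i = f_i/21:
  p = 8/21 = 0.380952: log2(p) = -1.392317, -p*log2(p) = 0.530407
  p = 1/21 = 0.047619: log2(p) = -4.392317, -p*log2(p) = 0.209158
  p = 9/21 = 0.428571: log2(p) = -1.222392, -p*log2(p) = 0.523882
  p = 3/21 = 0.142857: log2(p) = -2.807355, -p*log2(p) = 0.401051
H = 0.530407 + 0.209158 + 0.523882 + 0.401051 = 1.664498

H = 1.6645 bits/symbol


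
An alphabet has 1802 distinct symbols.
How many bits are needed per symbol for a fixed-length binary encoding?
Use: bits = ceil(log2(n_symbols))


log2(1802) = 10.8154
Bracket: 2^10 = 1024 < 1802 <= 2^11 = 2048
So ceil(log2(1802)) = 11

bits = ceil(log2(1802)) = ceil(10.8154) = 11 bits


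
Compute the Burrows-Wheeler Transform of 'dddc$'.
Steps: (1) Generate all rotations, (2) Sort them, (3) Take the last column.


Rotations (sorted):
  0: $dddc -> last char: c
  1: c$ddd -> last char: d
  2: dc$dd -> last char: d
  3: ddc$d -> last char: d
  4: dddc$ -> last char: $


BWT = cddd$


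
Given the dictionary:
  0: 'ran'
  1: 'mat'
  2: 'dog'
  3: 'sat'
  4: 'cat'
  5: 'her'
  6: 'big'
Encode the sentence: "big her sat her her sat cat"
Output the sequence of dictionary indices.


Look up each word in the dictionary:
  'big' -> 6
  'her' -> 5
  'sat' -> 3
  'her' -> 5
  'her' -> 5
  'sat' -> 3
  'cat' -> 4

Encoded: [6, 5, 3, 5, 5, 3, 4]


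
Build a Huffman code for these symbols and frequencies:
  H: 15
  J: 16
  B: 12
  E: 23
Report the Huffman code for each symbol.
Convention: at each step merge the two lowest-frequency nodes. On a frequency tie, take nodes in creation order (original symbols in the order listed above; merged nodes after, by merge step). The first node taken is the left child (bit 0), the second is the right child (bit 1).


Huffman tree construction:
Step 1: Merge B(12) + H(15) = 27
Step 2: Merge J(16) + E(23) = 39
Step 3: Merge (B+H)(27) + (J+E)(39) = 66
Read each symbol's code off the tree from the root (left child = 0, right child = 1).

Codes:
  H: 01 (length 2)
  J: 10 (length 2)
  B: 00 (length 2)
  E: 11 (length 2)
Average code length: 132/66 = 2.0000 bits/symbol


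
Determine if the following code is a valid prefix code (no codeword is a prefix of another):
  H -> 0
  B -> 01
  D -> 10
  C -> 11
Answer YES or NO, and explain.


Checking each pair (does one codeword prefix another?):
  H='0' vs B='01': prefix -- VIOLATION

NO -- this is NOT a valid prefix code. H (0) is a prefix of B (01).


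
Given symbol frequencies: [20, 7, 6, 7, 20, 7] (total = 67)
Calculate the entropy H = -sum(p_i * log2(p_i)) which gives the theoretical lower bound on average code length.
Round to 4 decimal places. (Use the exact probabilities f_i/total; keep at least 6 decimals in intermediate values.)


Per-symbol terms -p_i * log2(p_i) with p_i = f_i/67:
  p = 20/67 = 0.298507: log2(p) = -1.744161, -p*log2(p) = 0.520645
  p = 7/67 = 0.104478: log2(p) = -3.258734, -p*log2(p) = 0.340465
  p = 6/67 = 0.089552: log2(p) = -3.481127, -p*log2(p) = 0.311743
  p = 7/67 = 0.104478: log2(p) = -3.258734, -p*log2(p) = 0.340465
  p = 20/67 = 0.298507: log2(p) = -1.744161, -p*log2(p) = 0.520645
  p = 7/67 = 0.104478: log2(p) = -3.258734, -p*log2(p) = 0.340465
H = 0.520645 + 0.340465 + 0.311743 + 0.340465 + 0.520645 + 0.340465 = 2.374428

H = 2.3744 bits/symbol


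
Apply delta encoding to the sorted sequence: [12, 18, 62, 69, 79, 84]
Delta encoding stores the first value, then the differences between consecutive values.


First value: 12
Deltas:
  18 - 12 = 6
  62 - 18 = 44
  69 - 62 = 7
  79 - 69 = 10
  84 - 79 = 5


Delta encoded: [12, 6, 44, 7, 10, 5]


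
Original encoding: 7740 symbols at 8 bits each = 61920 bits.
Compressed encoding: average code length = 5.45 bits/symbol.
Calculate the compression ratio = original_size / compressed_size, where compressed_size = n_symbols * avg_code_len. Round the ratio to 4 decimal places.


original_size = n_symbols * orig_bits = 7740 * 8 = 61920 bits
compressed_size = n_symbols * avg_code_len = 7740 * 5.45 = 42183.0 bits
ratio = original_size / compressed_size = 61920 / 42183.0 = 1.4679

Compression ratio = 1.4679


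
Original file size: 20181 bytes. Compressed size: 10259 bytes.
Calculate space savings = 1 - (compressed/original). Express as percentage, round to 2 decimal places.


ratio = compressed/original = 10259/20181 = 0.508349
savings = 1 - ratio = 1 - 0.508349 = 0.491651
as a percentage: 0.491651 * 100 = 49.17%

Space savings = 1 - 10259/20181 = 49.17%


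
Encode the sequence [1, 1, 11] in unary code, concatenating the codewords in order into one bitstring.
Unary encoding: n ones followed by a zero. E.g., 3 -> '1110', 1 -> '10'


Encode each number as n ones followed by a terminating 0:
  1 -> 10 (2 bits)
  1 -> 10 (2 bits)
  11 -> 111111111110 (12 bits)
Total length = 2 + 2 + 12 = 16 bits.

Unary([1, 1, 11]) = 1010111111111110 (16 bits)


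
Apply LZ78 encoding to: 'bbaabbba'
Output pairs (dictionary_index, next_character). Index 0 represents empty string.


LZ78 encoding steps:
Dictionary: {0: ''}
Step 1: w='' (idx 0), next='b' -> output (0, 'b'), add 'b' as idx 1
Step 2: w='b' (idx 1), next='a' -> output (1, 'a'), add 'ba' as idx 2
Step 3: w='' (idx 0), next='a' -> output (0, 'a'), add 'a' as idx 3
Step 4: w='b' (idx 1), next='b' -> output (1, 'b'), add 'bb' as idx 4
Step 5: w='ba' (idx 2), end of input -> output (2, '')


Encoded: [(0, 'b'), (1, 'a'), (0, 'a'), (1, 'b'), (2, '')]


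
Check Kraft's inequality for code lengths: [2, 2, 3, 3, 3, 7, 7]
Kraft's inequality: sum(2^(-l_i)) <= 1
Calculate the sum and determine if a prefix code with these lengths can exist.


Sum = 2^(-2) + 2^(-2) + 2^(-3) + 2^(-3) + 2^(-3) + 2^(-7) + 2^(-7)
    = 0.25 + 0.25 + 0.125 + 0.125 + 0.125 + 0.0078125 + 0.0078125
    = 114/128 = 0.890625
Since 0.890625 <= 1, Kraft's inequality IS satisfied.
A prefix code with these lengths CAN exist.

Kraft sum = 0.890625. Satisfied.


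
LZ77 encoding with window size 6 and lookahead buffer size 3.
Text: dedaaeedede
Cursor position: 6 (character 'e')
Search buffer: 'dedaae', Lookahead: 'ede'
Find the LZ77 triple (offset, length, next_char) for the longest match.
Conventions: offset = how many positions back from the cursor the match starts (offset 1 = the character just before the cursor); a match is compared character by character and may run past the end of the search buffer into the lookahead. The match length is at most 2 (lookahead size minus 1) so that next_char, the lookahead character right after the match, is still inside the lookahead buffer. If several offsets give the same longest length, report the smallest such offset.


Try each offset into the search buffer:
  offset=1 (pos 5, char 'e'): match length 1
  offset=2 (pos 4, char 'a'): match length 0
  offset=3 (pos 3, char 'a'): match length 0
  offset=4 (pos 2, char 'd'): match length 0
  offset=5 (pos 1, char 'e'): match length 2
  offset=6 (pos 0, char 'd'): match length 0
Longest match has length 2 at offset 5.
next_char = character at position 6 + 2 = 8 -> 'e'

Best match: offset=5, length=2 (matching 'ed' starting at position 1)
LZ77 triple: (5, 2, 'e')


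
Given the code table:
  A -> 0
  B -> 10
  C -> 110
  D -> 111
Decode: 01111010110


Decoding:
0 -> A
111 -> D
10 -> B
10 -> B
110 -> C


Result: ADBBC


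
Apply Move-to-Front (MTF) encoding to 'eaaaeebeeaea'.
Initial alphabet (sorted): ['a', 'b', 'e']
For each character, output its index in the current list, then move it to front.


MTF encoding:
'e': index 2 in ['a', 'b', 'e'] -> ['e', 'a', 'b']
'a': index 1 in ['e', 'a', 'b'] -> ['a', 'e', 'b']
'a': index 0 in ['a', 'e', 'b'] -> ['a', 'e', 'b']
'a': index 0 in ['a', 'e', 'b'] -> ['a', 'e', 'b']
'e': index 1 in ['a', 'e', 'b'] -> ['e', 'a', 'b']
'e': index 0 in ['e', 'a', 'b'] -> ['e', 'a', 'b']
'b': index 2 in ['e', 'a', 'b'] -> ['b', 'e', 'a']
'e': index 1 in ['b', 'e', 'a'] -> ['e', 'b', 'a']
'e': index 0 in ['e', 'b', 'a'] -> ['e', 'b', 'a']
'a': index 2 in ['e', 'b', 'a'] -> ['a', 'e', 'b']
'e': index 1 in ['a', 'e', 'b'] -> ['e', 'a', 'b']
'a': index 1 in ['e', 'a', 'b'] -> ['a', 'e', 'b']


Output: [2, 1, 0, 0, 1, 0, 2, 1, 0, 2, 1, 1]


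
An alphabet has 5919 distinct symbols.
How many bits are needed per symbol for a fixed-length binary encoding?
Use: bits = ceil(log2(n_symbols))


log2(5919) = 12.5311
Bracket: 2^12 = 4096 < 5919 <= 2^13 = 8192
So ceil(log2(5919)) = 13

bits = ceil(log2(5919)) = ceil(12.5311) = 13 bits


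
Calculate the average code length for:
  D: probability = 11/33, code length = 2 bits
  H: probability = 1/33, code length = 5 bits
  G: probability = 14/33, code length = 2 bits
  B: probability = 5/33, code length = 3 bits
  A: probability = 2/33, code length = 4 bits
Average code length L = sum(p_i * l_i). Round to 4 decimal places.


Weighted contributions p_i * l_i:
  D: (11/33) * 2 = 22/33
  H: (1/33) * 5 = 5/33
  G: (14/33) * 2 = 28/33
  B: (5/33) * 3 = 15/33
  A: (2/33) * 4 = 8/33
Sum = (22 + 5 + 28 + 15 + 8)/33 = 78/33

L = 78/33 = 2.3636 bits/symbol


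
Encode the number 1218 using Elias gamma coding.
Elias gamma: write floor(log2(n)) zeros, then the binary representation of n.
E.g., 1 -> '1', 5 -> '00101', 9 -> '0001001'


num_bits = floor(log2(1218)) + 1 = 11
leading_zeros = num_bits - 1 = 10
binary(1218) = 10011000010

Elias gamma(1218) = '0000000000' + '10011000010' = 000000000010011000010 (21 bits)


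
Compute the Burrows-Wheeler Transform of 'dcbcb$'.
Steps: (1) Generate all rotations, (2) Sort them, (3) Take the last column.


Rotations (sorted):
  0: $dcbcb -> last char: b
  1: b$dcbc -> last char: c
  2: bcb$dc -> last char: c
  3: cb$dcb -> last char: b
  4: cbcb$d -> last char: d
  5: dcbcb$ -> last char: $


BWT = bccbd$


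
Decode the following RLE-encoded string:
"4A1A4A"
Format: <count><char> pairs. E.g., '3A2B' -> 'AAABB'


Expanding each <count><char> pair:
  4A -> 'AAAA'
  1A -> 'A'
  4A -> 'AAAA'

Decoded = AAAAAAAAA


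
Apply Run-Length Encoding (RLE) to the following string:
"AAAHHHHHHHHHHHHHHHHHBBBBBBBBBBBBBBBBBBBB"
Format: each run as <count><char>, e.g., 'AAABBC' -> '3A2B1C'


Scanning runs left to right:
  i=0: run of 'A' x 3 -> '3A'
  i=3: run of 'H' x 17 -> '17H'
  i=20: run of 'B' x 20 -> '20B'

RLE = 3A17H20B


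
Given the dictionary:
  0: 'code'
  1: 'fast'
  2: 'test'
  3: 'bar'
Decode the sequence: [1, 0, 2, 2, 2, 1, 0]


Look up each index in the dictionary:
  1 -> 'fast'
  0 -> 'code'
  2 -> 'test'
  2 -> 'test'
  2 -> 'test'
  1 -> 'fast'
  0 -> 'code'

Decoded: "fast code test test test fast code"


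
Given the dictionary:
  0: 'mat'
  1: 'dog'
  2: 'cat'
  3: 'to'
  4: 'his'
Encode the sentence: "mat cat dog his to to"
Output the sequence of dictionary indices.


Look up each word in the dictionary:
  'mat' -> 0
  'cat' -> 2
  'dog' -> 1
  'his' -> 4
  'to' -> 3
  'to' -> 3

Encoded: [0, 2, 1, 4, 3, 3]


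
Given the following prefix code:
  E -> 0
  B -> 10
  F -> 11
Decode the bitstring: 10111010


Decoding step by step:
Bits 10 -> B
Bits 11 -> F
Bits 10 -> B
Bits 10 -> B


Decoded message: BFBB


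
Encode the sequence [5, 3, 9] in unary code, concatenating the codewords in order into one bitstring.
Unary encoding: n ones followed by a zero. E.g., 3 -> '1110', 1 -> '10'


Encode each number as n ones followed by a terminating 0:
  5 -> 111110 (6 bits)
  3 -> 1110 (4 bits)
  9 -> 1111111110 (10 bits)
Total length = 6 + 4 + 10 = 20 bits.

Unary([5, 3, 9]) = 11111011101111111110 (20 bits)


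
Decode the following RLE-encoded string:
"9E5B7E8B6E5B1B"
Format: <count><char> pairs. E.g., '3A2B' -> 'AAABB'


Expanding each <count><char> pair:
  9E -> 'EEEEEEEEE'
  5B -> 'BBBBB'
  7E -> 'EEEEEEE'
  8B -> 'BBBBBBBB'
  6E -> 'EEEEEE'
  5B -> 'BBBBB'
  1B -> 'B'

Decoded = EEEEEEEEEBBBBBEEEEEEEBBBBBBBBEEEEEEBBBBBB


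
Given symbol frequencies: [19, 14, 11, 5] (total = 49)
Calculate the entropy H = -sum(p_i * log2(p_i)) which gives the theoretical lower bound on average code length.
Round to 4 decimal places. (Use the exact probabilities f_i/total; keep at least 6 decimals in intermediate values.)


Per-symbol terms -p_i * log2(p_i) with p_i = f_i/49:
  p = 19/49 = 0.387755: log2(p) = -1.366782, -p*log2(p) = 0.529977
  p = 14/49 = 0.285714: log2(p) = -1.807355, -p*log2(p) = 0.516387
  p = 11/49 = 0.224490: log2(p) = -2.155278, -p*log2(p) = 0.483838
  p = 5/49 = 0.102041: log2(p) = -3.292782, -p*log2(p) = 0.335998
H = 0.529977 + 0.516387 + 0.483838 + 0.335998 = 1.866200

H = 1.8662 bits/symbol


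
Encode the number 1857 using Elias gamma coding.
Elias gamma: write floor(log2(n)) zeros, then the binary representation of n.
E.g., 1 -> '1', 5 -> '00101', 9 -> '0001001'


num_bits = floor(log2(1857)) + 1 = 11
leading_zeros = num_bits - 1 = 10
binary(1857) = 11101000001

Elias gamma(1857) = '0000000000' + '11101000001' = 000000000011101000001 (21 bits)


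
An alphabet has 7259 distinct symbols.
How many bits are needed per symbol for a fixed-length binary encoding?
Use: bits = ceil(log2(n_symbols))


log2(7259) = 12.8256
Bracket: 2^12 = 4096 < 7259 <= 2^13 = 8192
So ceil(log2(7259)) = 13

bits = ceil(log2(7259)) = ceil(12.8256) = 13 bits


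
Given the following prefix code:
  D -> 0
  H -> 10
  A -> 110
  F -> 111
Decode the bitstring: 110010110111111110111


Decoding step by step:
Bits 110 -> A
Bits 0 -> D
Bits 10 -> H
Bits 110 -> A
Bits 111 -> F
Bits 111 -> F
Bits 110 -> A
Bits 111 -> F


Decoded message: ADHAFFAF


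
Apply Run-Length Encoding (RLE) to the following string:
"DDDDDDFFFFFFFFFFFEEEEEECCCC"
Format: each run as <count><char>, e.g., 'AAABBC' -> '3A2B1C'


Scanning runs left to right:
  i=0: run of 'D' x 6 -> '6D'
  i=6: run of 'F' x 11 -> '11F'
  i=17: run of 'E' x 6 -> '6E'
  i=23: run of 'C' x 4 -> '4C'

RLE = 6D11F6E4C


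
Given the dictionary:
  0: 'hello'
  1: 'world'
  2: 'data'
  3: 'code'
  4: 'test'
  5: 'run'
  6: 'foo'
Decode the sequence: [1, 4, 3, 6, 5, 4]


Look up each index in the dictionary:
  1 -> 'world'
  4 -> 'test'
  3 -> 'code'
  6 -> 'foo'
  5 -> 'run'
  4 -> 'test'

Decoded: "world test code foo run test"


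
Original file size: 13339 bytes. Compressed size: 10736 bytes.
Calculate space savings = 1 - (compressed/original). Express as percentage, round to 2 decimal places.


ratio = compressed/original = 10736/13339 = 0.804858
savings = 1 - ratio = 1 - 0.804858 = 0.195142
as a percentage: 0.195142 * 100 = 19.51%

Space savings = 1 - 10736/13339 = 19.51%


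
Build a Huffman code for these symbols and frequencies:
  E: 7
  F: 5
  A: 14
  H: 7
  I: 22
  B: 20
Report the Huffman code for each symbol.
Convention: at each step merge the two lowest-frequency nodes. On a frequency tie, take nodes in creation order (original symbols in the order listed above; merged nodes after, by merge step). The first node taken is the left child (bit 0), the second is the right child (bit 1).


Huffman tree construction:
Step 1: Merge F(5) + E(7) = 12
Step 2: Merge H(7) + (F+E)(12) = 19
Step 3: Merge A(14) + (H+(F+E))(19) = 33
Step 4: Merge B(20) + I(22) = 42
Step 5: Merge (A+(H+(F+E)))(33) + (B+I)(42) = 75
Read each symbol's code off the tree from the root (left child = 0, right child = 1).

Codes:
  E: 0111 (length 4)
  F: 0110 (length 4)
  A: 00 (length 2)
  H: 010 (length 3)
  I: 11 (length 2)
  B: 10 (length 2)
Average code length: 181/75 = 2.4133 bits/symbol


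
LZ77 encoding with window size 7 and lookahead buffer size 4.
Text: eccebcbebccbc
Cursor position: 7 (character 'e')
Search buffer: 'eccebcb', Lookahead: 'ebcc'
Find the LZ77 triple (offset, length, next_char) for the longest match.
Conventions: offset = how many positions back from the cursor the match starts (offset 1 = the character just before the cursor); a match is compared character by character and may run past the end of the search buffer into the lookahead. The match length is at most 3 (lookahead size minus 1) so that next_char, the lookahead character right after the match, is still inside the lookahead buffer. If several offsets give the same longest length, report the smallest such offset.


Try each offset into the search buffer:
  offset=1 (pos 6, char 'b'): match length 0
  offset=2 (pos 5, char 'c'): match length 0
  offset=3 (pos 4, char 'b'): match length 0
  offset=4 (pos 3, char 'e'): match length 3
  offset=5 (pos 2, char 'c'): match length 0
  offset=6 (pos 1, char 'c'): match length 0
  offset=7 (pos 0, char 'e'): match length 1
Longest match has length 3 at offset 4.
next_char = character at position 7 + 3 = 10 -> 'c'

Best match: offset=4, length=3 (matching 'ebc' starting at position 3)
LZ77 triple: (4, 3, 'c')


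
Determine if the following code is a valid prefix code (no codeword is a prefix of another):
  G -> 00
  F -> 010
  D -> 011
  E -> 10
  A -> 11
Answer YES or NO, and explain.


Checking each pair (does one codeword prefix another?):
  G='00' vs F='010': no prefix
  G='00' vs D='011': no prefix
  G='00' vs E='10': no prefix
  G='00' vs A='11': no prefix
  F='010' vs G='00': no prefix
  F='010' vs D='011': no prefix
  F='010' vs E='10': no prefix
  F='010' vs A='11': no prefix
  D='011' vs G='00': no prefix
  D='011' vs F='010': no prefix
  D='011' vs E='10': no prefix
  D='011' vs A='11': no prefix
  E='10' vs G='00': no prefix
  E='10' vs F='010': no prefix
  E='10' vs D='011': no prefix
  E='10' vs A='11': no prefix
  A='11' vs G='00': no prefix
  A='11' vs F='010': no prefix
  A='11' vs D='011': no prefix
  A='11' vs E='10': no prefix
No violation found over all pairs.

YES -- this is a valid prefix code. No codeword is a prefix of any other codeword.


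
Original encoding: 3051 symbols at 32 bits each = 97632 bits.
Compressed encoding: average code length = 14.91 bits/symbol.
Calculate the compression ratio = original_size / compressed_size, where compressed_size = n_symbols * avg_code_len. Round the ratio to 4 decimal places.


original_size = n_symbols * orig_bits = 3051 * 32 = 97632 bits
compressed_size = n_symbols * avg_code_len = 3051 * 14.91 = 45490.41 bits
ratio = original_size / compressed_size = 97632 / 45490.41 = 2.1462

Compression ratio = 2.1462


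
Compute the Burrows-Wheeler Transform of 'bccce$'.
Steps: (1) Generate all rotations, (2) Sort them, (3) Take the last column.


Rotations (sorted):
  0: $bccce -> last char: e
  1: bccce$ -> last char: $
  2: ccce$b -> last char: b
  3: cce$bc -> last char: c
  4: ce$bcc -> last char: c
  5: e$bccc -> last char: c


BWT = e$bccc


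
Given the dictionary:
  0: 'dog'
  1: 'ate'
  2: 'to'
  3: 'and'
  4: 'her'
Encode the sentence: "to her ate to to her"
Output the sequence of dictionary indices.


Look up each word in the dictionary:
  'to' -> 2
  'her' -> 4
  'ate' -> 1
  'to' -> 2
  'to' -> 2
  'her' -> 4

Encoded: [2, 4, 1, 2, 2, 4]


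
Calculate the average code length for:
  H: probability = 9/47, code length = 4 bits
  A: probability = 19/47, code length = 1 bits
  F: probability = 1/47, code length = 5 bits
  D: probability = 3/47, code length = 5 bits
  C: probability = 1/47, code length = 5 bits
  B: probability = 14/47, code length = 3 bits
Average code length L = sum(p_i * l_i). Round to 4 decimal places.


Weighted contributions p_i * l_i:
  H: (9/47) * 4 = 36/47
  A: (19/47) * 1 = 19/47
  F: (1/47) * 5 = 5/47
  D: (3/47) * 5 = 15/47
  C: (1/47) * 5 = 5/47
  B: (14/47) * 3 = 42/47
Sum = (36 + 19 + 5 + 15 + 5 + 42)/47 = 122/47

L = 122/47 = 2.5957 bits/symbol


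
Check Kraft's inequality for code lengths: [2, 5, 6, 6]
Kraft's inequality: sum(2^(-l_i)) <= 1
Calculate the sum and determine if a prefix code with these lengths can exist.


Sum = 2^(-2) + 2^(-5) + 2^(-6) + 2^(-6)
    = 0.25 + 0.03125 + 0.015625 + 0.015625
    = 20/64 = 0.3125
Since 0.3125 <= 1, Kraft's inequality IS satisfied.
A prefix code with these lengths CAN exist.

Kraft sum = 0.3125. Satisfied.


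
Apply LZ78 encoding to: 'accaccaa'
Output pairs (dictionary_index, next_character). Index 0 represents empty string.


LZ78 encoding steps:
Dictionary: {0: ''}
Step 1: w='' (idx 0), next='a' -> output (0, 'a'), add 'a' as idx 1
Step 2: w='' (idx 0), next='c' -> output (0, 'c'), add 'c' as idx 2
Step 3: w='c' (idx 2), next='a' -> output (2, 'a'), add 'ca' as idx 3
Step 4: w='c' (idx 2), next='c' -> output (2, 'c'), add 'cc' as idx 4
Step 5: w='a' (idx 1), next='a' -> output (1, 'a'), add 'aa' as idx 5


Encoded: [(0, 'a'), (0, 'c'), (2, 'a'), (2, 'c'), (1, 'a')]


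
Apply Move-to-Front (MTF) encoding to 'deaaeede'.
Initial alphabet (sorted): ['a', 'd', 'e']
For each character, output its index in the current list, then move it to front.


MTF encoding:
'd': index 1 in ['a', 'd', 'e'] -> ['d', 'a', 'e']
'e': index 2 in ['d', 'a', 'e'] -> ['e', 'd', 'a']
'a': index 2 in ['e', 'd', 'a'] -> ['a', 'e', 'd']
'a': index 0 in ['a', 'e', 'd'] -> ['a', 'e', 'd']
'e': index 1 in ['a', 'e', 'd'] -> ['e', 'a', 'd']
'e': index 0 in ['e', 'a', 'd'] -> ['e', 'a', 'd']
'd': index 2 in ['e', 'a', 'd'] -> ['d', 'e', 'a']
'e': index 1 in ['d', 'e', 'a'] -> ['e', 'd', 'a']


Output: [1, 2, 2, 0, 1, 0, 2, 1]


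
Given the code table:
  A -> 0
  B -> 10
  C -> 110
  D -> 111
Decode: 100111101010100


Decoding:
10 -> B
0 -> A
111 -> D
10 -> B
10 -> B
10 -> B
10 -> B
0 -> A


Result: BADBBBBA


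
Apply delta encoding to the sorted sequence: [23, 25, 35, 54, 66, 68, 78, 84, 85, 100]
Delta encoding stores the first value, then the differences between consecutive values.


First value: 23
Deltas:
  25 - 23 = 2
  35 - 25 = 10
  54 - 35 = 19
  66 - 54 = 12
  68 - 66 = 2
  78 - 68 = 10
  84 - 78 = 6
  85 - 84 = 1
  100 - 85 = 15


Delta encoded: [23, 2, 10, 19, 12, 2, 10, 6, 1, 15]


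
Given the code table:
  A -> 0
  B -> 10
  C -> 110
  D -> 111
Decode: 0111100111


Decoding:
0 -> A
111 -> D
10 -> B
0 -> A
111 -> D


Result: ADBAD


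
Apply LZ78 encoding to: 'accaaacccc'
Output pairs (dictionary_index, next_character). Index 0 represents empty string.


LZ78 encoding steps:
Dictionary: {0: ''}
Step 1: w='' (idx 0), next='a' -> output (0, 'a'), add 'a' as idx 1
Step 2: w='' (idx 0), next='c' -> output (0, 'c'), add 'c' as idx 2
Step 3: w='c' (idx 2), next='a' -> output (2, 'a'), add 'ca' as idx 3
Step 4: w='a' (idx 1), next='a' -> output (1, 'a'), add 'aa' as idx 4
Step 5: w='c' (idx 2), next='c' -> output (2, 'c'), add 'cc' as idx 5
Step 6: w='cc' (idx 5), end of input -> output (5, '')


Encoded: [(0, 'a'), (0, 'c'), (2, 'a'), (1, 'a'), (2, 'c'), (5, '')]


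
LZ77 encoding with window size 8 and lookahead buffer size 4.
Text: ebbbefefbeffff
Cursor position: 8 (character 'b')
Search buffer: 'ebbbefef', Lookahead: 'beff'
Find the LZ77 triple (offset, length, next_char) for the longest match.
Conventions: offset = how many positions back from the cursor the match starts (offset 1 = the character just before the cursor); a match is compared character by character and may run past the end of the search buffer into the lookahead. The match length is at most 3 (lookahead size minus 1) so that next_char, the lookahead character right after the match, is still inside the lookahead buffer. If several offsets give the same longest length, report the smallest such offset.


Try each offset into the search buffer:
  offset=1 (pos 7, char 'f'): match length 0
  offset=2 (pos 6, char 'e'): match length 0
  offset=3 (pos 5, char 'f'): match length 0
  offset=4 (pos 4, char 'e'): match length 0
  offset=5 (pos 3, char 'b'): match length 3
  offset=6 (pos 2, char 'b'): match length 1
  offset=7 (pos 1, char 'b'): match length 1
  offset=8 (pos 0, char 'e'): match length 0
Longest match has length 3 at offset 5.
next_char = character at position 8 + 3 = 11 -> 'f'

Best match: offset=5, length=3 (matching 'bef' starting at position 3)
LZ77 triple: (5, 3, 'f')


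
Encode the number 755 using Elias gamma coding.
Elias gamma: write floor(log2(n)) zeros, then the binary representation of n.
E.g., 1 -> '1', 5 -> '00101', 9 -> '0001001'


num_bits = floor(log2(755)) + 1 = 10
leading_zeros = num_bits - 1 = 9
binary(755) = 1011110011

Elias gamma(755) = '000000000' + '1011110011' = 0000000001011110011 (19 bits)


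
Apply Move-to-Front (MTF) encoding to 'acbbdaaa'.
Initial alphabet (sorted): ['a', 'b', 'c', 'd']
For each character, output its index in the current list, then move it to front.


MTF encoding:
'a': index 0 in ['a', 'b', 'c', 'd'] -> ['a', 'b', 'c', 'd']
'c': index 2 in ['a', 'b', 'c', 'd'] -> ['c', 'a', 'b', 'd']
'b': index 2 in ['c', 'a', 'b', 'd'] -> ['b', 'c', 'a', 'd']
'b': index 0 in ['b', 'c', 'a', 'd'] -> ['b', 'c', 'a', 'd']
'd': index 3 in ['b', 'c', 'a', 'd'] -> ['d', 'b', 'c', 'a']
'a': index 3 in ['d', 'b', 'c', 'a'] -> ['a', 'd', 'b', 'c']
'a': index 0 in ['a', 'd', 'b', 'c'] -> ['a', 'd', 'b', 'c']
'a': index 0 in ['a', 'd', 'b', 'c'] -> ['a', 'd', 'b', 'c']


Output: [0, 2, 2, 0, 3, 3, 0, 0]


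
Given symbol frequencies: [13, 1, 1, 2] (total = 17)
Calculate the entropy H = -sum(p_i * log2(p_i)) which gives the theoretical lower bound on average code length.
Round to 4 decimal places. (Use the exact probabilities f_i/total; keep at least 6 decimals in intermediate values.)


Per-symbol terms -p_i * log2(p_i) with p_i = f_i/17:
  p = 13/17 = 0.764706: log2(p) = -0.387023, -p*log2(p) = 0.295959
  p = 1/17 = 0.058824: log2(p) = -4.087463, -p*log2(p) = 0.240439
  p = 1/17 = 0.058824: log2(p) = -4.087463, -p*log2(p) = 0.240439
  p = 2/17 = 0.117647: log2(p) = -3.087463, -p*log2(p) = 0.363231
H = 0.295959 + 0.240439 + 0.240439 + 0.363231 = 1.140068

H = 1.1401 bits/symbol


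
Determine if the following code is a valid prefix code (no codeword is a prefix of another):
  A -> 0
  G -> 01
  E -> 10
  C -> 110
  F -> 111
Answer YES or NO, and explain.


Checking each pair (does one codeword prefix another?):
  A='0' vs G='01': prefix -- VIOLATION

NO -- this is NOT a valid prefix code. A (0) is a prefix of G (01).


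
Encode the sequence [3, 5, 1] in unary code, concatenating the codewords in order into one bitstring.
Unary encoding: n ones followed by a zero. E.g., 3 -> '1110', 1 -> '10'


Encode each number as n ones followed by a terminating 0:
  3 -> 1110 (4 bits)
  5 -> 111110 (6 bits)
  1 -> 10 (2 bits)
Total length = 4 + 6 + 2 = 12 bits.

Unary([3, 5, 1]) = 111011111010 (12 bits)


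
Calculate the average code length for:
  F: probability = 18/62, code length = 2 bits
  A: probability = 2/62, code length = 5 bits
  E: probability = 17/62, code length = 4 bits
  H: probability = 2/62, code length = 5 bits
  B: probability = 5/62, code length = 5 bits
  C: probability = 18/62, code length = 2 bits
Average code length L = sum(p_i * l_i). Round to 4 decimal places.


Weighted contributions p_i * l_i:
  F: (18/62) * 2 = 36/62
  A: (2/62) * 5 = 10/62
  E: (17/62) * 4 = 68/62
  H: (2/62) * 5 = 10/62
  B: (5/62) * 5 = 25/62
  C: (18/62) * 2 = 36/62
Sum = (36 + 10 + 68 + 10 + 25 + 36)/62 = 185/62

L = 185/62 = 2.9839 bits/symbol


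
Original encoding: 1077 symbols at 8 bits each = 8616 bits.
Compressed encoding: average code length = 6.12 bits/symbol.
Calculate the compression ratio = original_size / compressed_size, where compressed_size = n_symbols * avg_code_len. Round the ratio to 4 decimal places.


original_size = n_symbols * orig_bits = 1077 * 8 = 8616 bits
compressed_size = n_symbols * avg_code_len = 1077 * 6.12 = 6591.24 bits
ratio = original_size / compressed_size = 8616 / 6591.24 = 1.3072

Compression ratio = 1.3072


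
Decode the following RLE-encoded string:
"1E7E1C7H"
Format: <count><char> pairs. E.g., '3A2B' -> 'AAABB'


Expanding each <count><char> pair:
  1E -> 'E'
  7E -> 'EEEEEEE'
  1C -> 'C'
  7H -> 'HHHHHHH'

Decoded = EEEEEEEECHHHHHHH


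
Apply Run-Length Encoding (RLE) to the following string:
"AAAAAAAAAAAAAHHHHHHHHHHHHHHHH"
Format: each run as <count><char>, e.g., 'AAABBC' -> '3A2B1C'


Scanning runs left to right:
  i=0: run of 'A' x 13 -> '13A'
  i=13: run of 'H' x 16 -> '16H'

RLE = 13A16H


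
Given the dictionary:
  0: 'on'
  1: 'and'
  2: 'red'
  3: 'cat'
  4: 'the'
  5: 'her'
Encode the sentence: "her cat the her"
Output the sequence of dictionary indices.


Look up each word in the dictionary:
  'her' -> 5
  'cat' -> 3
  'the' -> 4
  'her' -> 5

Encoded: [5, 3, 4, 5]


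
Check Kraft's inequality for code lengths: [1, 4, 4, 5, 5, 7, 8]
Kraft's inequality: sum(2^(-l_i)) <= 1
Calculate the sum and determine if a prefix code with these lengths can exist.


Sum = 2^(-1) + 2^(-4) + 2^(-4) + 2^(-5) + 2^(-5) + 2^(-7) + 2^(-8)
    = 0.5 + 0.0625 + 0.0625 + 0.03125 + 0.03125 + 0.0078125 + 0.00390625
    = 179/256 = 0.69921875
Since 0.69921875 <= 1, Kraft's inequality IS satisfied.
A prefix code with these lengths CAN exist.

Kraft sum = 0.69921875. Satisfied.


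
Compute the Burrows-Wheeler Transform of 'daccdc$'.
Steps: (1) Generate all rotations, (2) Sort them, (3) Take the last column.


Rotations (sorted):
  0: $daccdc -> last char: c
  1: accdc$d -> last char: d
  2: c$daccd -> last char: d
  3: ccdc$da -> last char: a
  4: cdc$dac -> last char: c
  5: daccdc$ -> last char: $
  6: dc$dacc -> last char: c


BWT = cddac$c


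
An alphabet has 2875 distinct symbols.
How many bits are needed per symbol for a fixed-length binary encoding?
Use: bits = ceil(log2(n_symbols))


log2(2875) = 11.4893
Bracket: 2^11 = 2048 < 2875 <= 2^12 = 4096
So ceil(log2(2875)) = 12

bits = ceil(log2(2875)) = ceil(11.4893) = 12 bits


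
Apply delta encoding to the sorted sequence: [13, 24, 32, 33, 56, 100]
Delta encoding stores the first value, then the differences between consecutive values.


First value: 13
Deltas:
  24 - 13 = 11
  32 - 24 = 8
  33 - 32 = 1
  56 - 33 = 23
  100 - 56 = 44


Delta encoded: [13, 11, 8, 1, 23, 44]


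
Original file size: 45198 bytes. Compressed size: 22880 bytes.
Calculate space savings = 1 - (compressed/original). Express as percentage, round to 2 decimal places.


ratio = compressed/original = 22880/45198 = 0.506217
savings = 1 - ratio = 1 - 0.506217 = 0.493783
as a percentage: 0.493783 * 100 = 49.38%

Space savings = 1 - 22880/45198 = 49.38%


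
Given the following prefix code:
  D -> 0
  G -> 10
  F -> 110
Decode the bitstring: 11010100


Decoding step by step:
Bits 110 -> F
Bits 10 -> G
Bits 10 -> G
Bits 0 -> D


Decoded message: FGGD


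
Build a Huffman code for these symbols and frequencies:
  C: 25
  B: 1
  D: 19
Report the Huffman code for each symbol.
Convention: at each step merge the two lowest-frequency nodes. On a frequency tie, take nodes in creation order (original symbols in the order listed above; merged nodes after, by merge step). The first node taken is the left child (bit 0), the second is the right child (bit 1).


Huffman tree construction:
Step 1: Merge B(1) + D(19) = 20
Step 2: Merge (B+D)(20) + C(25) = 45
Read each symbol's code off the tree from the root (left child = 0, right child = 1).

Codes:
  C: 1 (length 1)
  B: 00 (length 2)
  D: 01 (length 2)
Average code length: 65/45 = 1.4444 bits/symbol


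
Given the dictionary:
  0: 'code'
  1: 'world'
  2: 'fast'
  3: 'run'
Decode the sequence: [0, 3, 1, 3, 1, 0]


Look up each index in the dictionary:
  0 -> 'code'
  3 -> 'run'
  1 -> 'world'
  3 -> 'run'
  1 -> 'world'
  0 -> 'code'

Decoded: "code run world run world code"


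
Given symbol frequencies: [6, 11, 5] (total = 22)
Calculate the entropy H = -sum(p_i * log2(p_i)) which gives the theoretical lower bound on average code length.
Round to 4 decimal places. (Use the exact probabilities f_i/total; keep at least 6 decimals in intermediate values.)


Per-symbol terms -p_i * log2(p_i) with p_i = f_i/22:
  p = 6/22 = 0.272727: log2(p) = -1.874469, -p*log2(p) = 0.511219
  p = 11/22 = 0.500000: log2(p) = -1.000000, -p*log2(p) = 0.500000
  p = 5/22 = 0.227273: log2(p) = -2.137504, -p*log2(p) = 0.485796
H = 0.511219 + 0.500000 + 0.485796 = 1.497015

H = 1.497 bits/symbol


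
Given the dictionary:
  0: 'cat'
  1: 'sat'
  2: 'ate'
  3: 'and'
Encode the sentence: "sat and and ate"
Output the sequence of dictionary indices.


Look up each word in the dictionary:
  'sat' -> 1
  'and' -> 3
  'and' -> 3
  'ate' -> 2

Encoded: [1, 3, 3, 2]


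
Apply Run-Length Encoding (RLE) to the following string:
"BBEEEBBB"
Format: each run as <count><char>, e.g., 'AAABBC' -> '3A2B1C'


Scanning runs left to right:
  i=0: run of 'B' x 2 -> '2B'
  i=2: run of 'E' x 3 -> '3E'
  i=5: run of 'B' x 3 -> '3B'

RLE = 2B3E3B


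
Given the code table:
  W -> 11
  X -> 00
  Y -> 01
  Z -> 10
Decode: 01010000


Decoding:
01 -> Y
01 -> Y
00 -> X
00 -> X


Result: YYXX


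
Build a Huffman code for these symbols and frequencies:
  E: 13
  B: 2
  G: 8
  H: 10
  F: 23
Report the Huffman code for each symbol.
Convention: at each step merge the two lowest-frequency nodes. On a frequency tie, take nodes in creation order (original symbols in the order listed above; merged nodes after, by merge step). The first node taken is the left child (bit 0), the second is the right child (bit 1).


Huffman tree construction:
Step 1: Merge B(2) + G(8) = 10
Step 2: Merge H(10) + (B+G)(10) = 20
Step 3: Merge E(13) + (H+(B+G))(20) = 33
Step 4: Merge F(23) + (E+(H+(B+G)))(33) = 56
Read each symbol's code off the tree from the root (left child = 0, right child = 1).

Codes:
  E: 10 (length 2)
  B: 1110 (length 4)
  G: 1111 (length 4)
  H: 110 (length 3)
  F: 0 (length 1)
Average code length: 119/56 = 2.1250 bits/symbol


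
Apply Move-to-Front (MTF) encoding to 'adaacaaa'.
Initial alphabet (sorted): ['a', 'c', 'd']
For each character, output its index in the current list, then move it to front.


MTF encoding:
'a': index 0 in ['a', 'c', 'd'] -> ['a', 'c', 'd']
'd': index 2 in ['a', 'c', 'd'] -> ['d', 'a', 'c']
'a': index 1 in ['d', 'a', 'c'] -> ['a', 'd', 'c']
'a': index 0 in ['a', 'd', 'c'] -> ['a', 'd', 'c']
'c': index 2 in ['a', 'd', 'c'] -> ['c', 'a', 'd']
'a': index 1 in ['c', 'a', 'd'] -> ['a', 'c', 'd']
'a': index 0 in ['a', 'c', 'd'] -> ['a', 'c', 'd']
'a': index 0 in ['a', 'c', 'd'] -> ['a', 'c', 'd']


Output: [0, 2, 1, 0, 2, 1, 0, 0]
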